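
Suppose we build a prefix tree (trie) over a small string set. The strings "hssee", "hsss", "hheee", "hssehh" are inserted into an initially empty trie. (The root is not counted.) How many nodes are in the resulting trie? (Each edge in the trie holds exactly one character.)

Trie structure (* marks end of a word):
(root)
└─ h
   ├─ h
   │  └─ e
   │     └─ e
   │        └─ e *
   └─ s
      └─ s
         ├─ e
         │  ├─ e *
         │  └─ h
         │     └─ h *
         └─ s *
Counting every labelled node above: 12.

12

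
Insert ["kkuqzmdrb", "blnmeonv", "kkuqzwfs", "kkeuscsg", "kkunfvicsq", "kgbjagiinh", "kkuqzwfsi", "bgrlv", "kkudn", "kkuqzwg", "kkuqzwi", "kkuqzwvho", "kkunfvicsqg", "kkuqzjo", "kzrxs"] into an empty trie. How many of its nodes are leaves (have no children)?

13

Leaves are exactly the stored words that no other stored word extends.
Those words: "bgrlv", "blnmeonv", "kgbjagiinh", "kkeuscsg", "kkudn", "kkunfvicsqg", "kkuqzjo", "kkuqzmdrb", "kkuqzwfsi", "kkuqzwg", "kkuqzwi", "kkuqzwvho", "kzrxs"
Leaf count: 13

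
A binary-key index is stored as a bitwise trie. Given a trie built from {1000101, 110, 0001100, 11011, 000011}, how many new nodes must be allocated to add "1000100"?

Walking "1000100" from the root, the first 6 characters ("100010") follow existing edges; "0" is the first miss.
New nodes needed: |"1000100"| − 6 = 7 − 6 = 1.

1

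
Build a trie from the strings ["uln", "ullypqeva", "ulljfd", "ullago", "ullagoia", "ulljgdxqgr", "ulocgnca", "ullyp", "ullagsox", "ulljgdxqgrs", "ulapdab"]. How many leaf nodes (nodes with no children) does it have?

8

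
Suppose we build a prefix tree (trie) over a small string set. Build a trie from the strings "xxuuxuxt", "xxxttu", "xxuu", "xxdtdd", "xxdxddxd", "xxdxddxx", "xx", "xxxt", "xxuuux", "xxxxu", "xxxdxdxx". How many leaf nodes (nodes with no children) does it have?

8

A leaf is a node with no children — equivalently, the end of a word that is not a proper prefix of any other stored word.
Those words: "xxdtdd", "xxdxddxd", "xxdxddxx", "xxuuux", "xxuuxuxt", "xxxdxdxx", "xxxttu", "xxxxu"
Leaf count: 8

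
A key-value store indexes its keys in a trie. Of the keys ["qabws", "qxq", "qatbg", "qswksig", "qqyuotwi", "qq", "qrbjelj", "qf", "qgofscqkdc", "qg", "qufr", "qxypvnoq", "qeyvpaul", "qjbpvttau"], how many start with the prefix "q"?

Walk to "q"; the words in its subtree are exactly those with that prefix.
Matches: "qabws", "qatbg", "qeyvpaul", "qf", "qg", "qgofscqkdc", "qjbpvttau", "qq", "qqyuotwi", "qrbjelj", "qswksig", "qufr", "qxq", "qxypvnoq"
Count: 14

14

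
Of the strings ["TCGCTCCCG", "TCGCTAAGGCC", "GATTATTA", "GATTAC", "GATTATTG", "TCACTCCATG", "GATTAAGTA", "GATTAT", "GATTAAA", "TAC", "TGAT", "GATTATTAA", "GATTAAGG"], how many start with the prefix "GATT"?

8

Walk to "GATT"; the words in its subtree are exactly those with that prefix.
Matches: "GATTAAA", "GATTAAGG", "GATTAAGTA", "GATTAC", "GATTAT", "GATTATTA", "GATTATTAA", "GATTATTG"
Count: 8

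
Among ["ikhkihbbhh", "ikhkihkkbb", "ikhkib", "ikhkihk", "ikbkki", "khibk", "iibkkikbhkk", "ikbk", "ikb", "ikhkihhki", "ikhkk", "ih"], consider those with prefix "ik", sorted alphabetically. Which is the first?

Filter for "ik…" and sort: "ikb", "ikbk", "ikbkki", "ikhkib", "ikhkihbbhh", "ikhkihhki", "ikhkihk", "ikhkihkkbb", "ikhkk"
The 1st is ikb.

ikb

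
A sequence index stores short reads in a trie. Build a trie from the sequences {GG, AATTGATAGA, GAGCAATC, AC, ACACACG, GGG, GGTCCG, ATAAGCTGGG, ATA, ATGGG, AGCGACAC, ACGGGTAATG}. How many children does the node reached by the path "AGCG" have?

1

Walk "AGCG" from the root, arriving at one node.
Distinct next characters after "AGCG": A.
That node has 1 child edge.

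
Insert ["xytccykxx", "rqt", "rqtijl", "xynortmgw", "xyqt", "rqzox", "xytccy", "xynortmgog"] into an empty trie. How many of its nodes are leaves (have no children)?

A leaf is a node with no children — equivalently, the end of a word that is not a proper prefix of any other stored word.
Those words: "rqtijl", "rqzox", "xynortmgog", "xynortmgw", "xyqt", "xytccykxx"
Leaf count: 6

6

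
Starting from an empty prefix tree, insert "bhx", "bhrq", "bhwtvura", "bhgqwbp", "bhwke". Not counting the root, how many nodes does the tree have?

For each word, the new-node count is its length minus the longest prefix already in the trie:
  "bhx" → 3 new (b, h, x)
  "bhrq" → prefix "bh" already present; 2 new (r, q)
  "bhwtvura" → prefix "bh" already present; 6 new (w, t, v, u, r, a)
  "bhgqwbp" → prefix "bh" already present; 5 new (g, q, w, b, p)
  "bhwke" → prefix "bhw" already present; 2 new (k, e)
Total nodes = 3 + 2 + 6 + 5 + 2 = 18

18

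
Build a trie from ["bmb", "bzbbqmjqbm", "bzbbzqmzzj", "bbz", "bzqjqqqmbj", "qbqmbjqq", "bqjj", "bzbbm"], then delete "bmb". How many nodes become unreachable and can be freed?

2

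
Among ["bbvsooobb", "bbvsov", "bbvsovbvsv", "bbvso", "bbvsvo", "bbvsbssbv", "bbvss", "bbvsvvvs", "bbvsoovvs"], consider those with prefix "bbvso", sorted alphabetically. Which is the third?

DFS of the "bbvso" subtree visits, in order: "bbvso", "bbvsooobb", "bbvsoovvs", "bbvsov", "bbvsovbvsv"
Position 3: bbvsoovvs

bbvsoovvs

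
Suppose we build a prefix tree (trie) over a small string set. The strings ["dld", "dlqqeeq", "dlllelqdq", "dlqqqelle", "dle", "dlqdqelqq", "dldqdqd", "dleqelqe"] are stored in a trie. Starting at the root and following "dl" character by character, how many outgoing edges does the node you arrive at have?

Follow the path "dl" to its node, then look at its outgoing edges.
Characters that immediately follow "dl" among the stored strings: {d, e, l, q}.
That node has 4 child edges.

4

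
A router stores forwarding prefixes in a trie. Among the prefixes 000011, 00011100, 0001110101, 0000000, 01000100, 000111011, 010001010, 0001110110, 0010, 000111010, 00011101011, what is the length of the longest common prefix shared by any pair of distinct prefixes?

10

The deepest shared node is where two words last agree before diverging.
e.g. "0001110101" and "00011101011" share the prefix "0001110101" of length 10; no pair shares a longer one.
Longest shared-prefix length: 10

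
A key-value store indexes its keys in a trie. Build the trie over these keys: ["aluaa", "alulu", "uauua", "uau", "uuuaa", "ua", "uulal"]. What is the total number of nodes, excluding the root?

19

Trie structure (* marks end of a word):
(root)
├─ a
│  └─ l
│     └─ u
│        ├─ a
│        │  └─ a *
│        └─ l
│           └─ u *
└─ u
   ├─ a *
   │  └─ u *
   │     └─ u
   │        └─ a *
   └─ u
      ├─ l
      │  └─ a
      │     └─ l *
      └─ u
         └─ a
            └─ a *
Counting every labelled node above: 19.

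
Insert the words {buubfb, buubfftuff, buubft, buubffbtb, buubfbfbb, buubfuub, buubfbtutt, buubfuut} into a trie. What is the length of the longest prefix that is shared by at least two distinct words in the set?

7

The deepest shared node is where two words last agree before diverging.
"buubfuub" and "buubfuut" agree on "buubfuu" (7 characters) before diverging; nothing deeper is shared.
Longest shared-prefix length: 7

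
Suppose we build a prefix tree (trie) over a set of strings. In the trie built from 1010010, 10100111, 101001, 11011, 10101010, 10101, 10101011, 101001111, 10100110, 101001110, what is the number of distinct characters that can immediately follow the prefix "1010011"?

Walk "1010011" from the root, arriving at one node.
Distinct next characters after "1010011": 0, 1.
That node has 2 child edges.

2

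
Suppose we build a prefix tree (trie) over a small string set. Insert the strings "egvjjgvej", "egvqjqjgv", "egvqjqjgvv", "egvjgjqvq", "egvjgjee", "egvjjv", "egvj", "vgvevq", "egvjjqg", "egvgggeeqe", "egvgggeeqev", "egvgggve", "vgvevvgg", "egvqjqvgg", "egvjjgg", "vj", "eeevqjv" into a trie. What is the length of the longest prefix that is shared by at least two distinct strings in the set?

10

Equivalently: take the maximum, over all pairs, of their longest common prefix length.
"egvgggeeqe" and "egvgggeeqev" agree on "egvgggeeqe" (10 characters) before diverging; nothing deeper is shared.
Longest shared-prefix length: 10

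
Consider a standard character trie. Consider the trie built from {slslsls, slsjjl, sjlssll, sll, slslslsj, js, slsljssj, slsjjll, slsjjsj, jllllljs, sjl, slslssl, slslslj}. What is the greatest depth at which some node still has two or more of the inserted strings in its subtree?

7

The deepest shared node is where two words last agree before diverging.
e.g. "slslsls" and "slslslsj" share the prefix "slslsls" of length 7; no pair shares a longer one.
Longest shared-prefix length: 7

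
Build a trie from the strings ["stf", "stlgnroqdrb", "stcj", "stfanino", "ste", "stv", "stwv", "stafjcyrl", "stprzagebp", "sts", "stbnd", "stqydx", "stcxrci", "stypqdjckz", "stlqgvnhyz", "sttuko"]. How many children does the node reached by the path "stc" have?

2

Walk "stc" from the root, arriving at one node.
Distinct next characters after "stc": j, x.
That node has 2 child edges.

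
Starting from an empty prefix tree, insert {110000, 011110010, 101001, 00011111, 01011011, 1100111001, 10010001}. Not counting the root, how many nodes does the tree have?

45

For each word, the new-node count is its length minus the longest prefix already in the trie:
  "110000" → 6 new (1, 1, 0, 0, 0, 0)
  "011110010" → 9 new (0, 1, 1, 1, 1, 0, 0, 1, 0)
  "101001" → prefix "1" already present; 5 new (0, 1, 0, 0, 1)
  "00011111" → prefix "0" already present; 7 new (0, 0, 1, 1, 1, 1, 1)
  "01011011" → prefix "01" already present; 6 new (0, 1, 1, 0, 1, 1)
  "1100111001" → prefix "1100" already present; 6 new (1, 1, 1, 0, 0, 1)
  "10010001" → prefix "10" already present; 6 new (0, 1, 0, 0, 0, 1)
Total nodes = 6 + 9 + 5 + 7 + 6 + 6 + 6 = 45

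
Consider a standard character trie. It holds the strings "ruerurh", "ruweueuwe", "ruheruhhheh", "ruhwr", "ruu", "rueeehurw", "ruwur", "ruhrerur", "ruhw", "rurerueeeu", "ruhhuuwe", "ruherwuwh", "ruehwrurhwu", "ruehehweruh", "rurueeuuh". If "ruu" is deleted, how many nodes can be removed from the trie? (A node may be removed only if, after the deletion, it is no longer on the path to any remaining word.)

1

Walk "ruu" from the leaf back toward the root, removing each node that no remaining word uses.
The suffix "u" (1 node) is used only by "ruu"; the node for "ru" still has the child "e", so pruning stops there.
Nodes removed: 1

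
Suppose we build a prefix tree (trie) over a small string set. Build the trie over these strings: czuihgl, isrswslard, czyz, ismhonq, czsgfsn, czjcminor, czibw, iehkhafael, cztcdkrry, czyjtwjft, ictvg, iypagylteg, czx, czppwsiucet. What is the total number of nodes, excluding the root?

Trace insertions, counting only characters that open a new branch:
  "czuihgl" → 7 new (c, z, u, i, h, g, l)
  "isrswslard" → 10 new (i, s, r, s, w, s, l, a, r, d)
  "czyz" → prefix "cz" already present; 2 new (y, z)
  "ismhonq" → prefix "is" already present; 5 new (m, h, o, n, q)
  "czsgfsn" → prefix "cz" already present; 5 new (s, g, f, s, n)
  "czjcminor" → prefix "cz" already present; 7 new (j, c, m, i, n, o, r)
  "czibw" → prefix "cz" already present; 3 new (i, b, w)
  "iehkhafael" → prefix "i" already present; 9 new (e, h, k, h, a, f, a, e, l)
  "cztcdkrry" → prefix "cz" already present; 7 new (t, c, d, k, r, r, y)
  "czyjtwjft" → prefix "czy" already present; 6 new (j, t, w, j, f, t)
  "ictvg" → prefix "i" already present; 4 new (c, t, v, g)
  "iypagylteg" → prefix "i" already present; 9 new (y, p, a, g, y, l, t, e, g)
  "czx" → prefix "cz" already present; 1 new (x)
  "czppwsiucet" → prefix "cz" already present; 9 new (p, p, w, s, i, u, c, e, t)
Total nodes = 7 + 10 + 2 + 5 + 5 + 7 + 3 + 9 + 7 + 6 + 4 + 9 + 1 + 9 = 84

84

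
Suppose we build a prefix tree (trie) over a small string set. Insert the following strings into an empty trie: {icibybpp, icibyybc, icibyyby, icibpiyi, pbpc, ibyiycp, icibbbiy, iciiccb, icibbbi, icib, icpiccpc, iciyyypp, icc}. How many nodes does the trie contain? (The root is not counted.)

Insert word by word; a character creates a node only if that edge doesn't already exist:
  "icibybpp" → 8 new (i, c, i, b, y, b, p, p)
  "icibyybc" → prefix "iciby" already present; 3 new (y, b, c)
  "icibyyby" → prefix "icibyyb" already present; 1 new (y)
  "icibpiyi" → prefix "icib" already present; 4 new (p, i, y, i)
  "pbpc" → 4 new (p, b, p, c)
  "ibyiycp" → prefix "i" already present; 6 new (b, y, i, y, c, p)
  "icibbbiy" → prefix "icib" already present; 4 new (b, b, i, y)
  "iciiccb" → prefix "ici" already present; 4 new (i, c, c, b)
  "icibbbi" → prefix "icibbbi" already present; 0 new (none)
  "icib" → prefix "icib" already present; 0 new (none)
  "icpiccpc" → prefix "ic" already present; 6 new (p, i, c, c, p, c)
  "iciyyypp" → prefix "ici" already present; 5 new (y, y, y, p, p)
  "icc" → prefix "ic" already present; 1 new (c)
Total nodes = 8 + 3 + 1 + 4 + 4 + 6 + 4 + 4 + 0 + 0 + 6 + 5 + 1 = 46

46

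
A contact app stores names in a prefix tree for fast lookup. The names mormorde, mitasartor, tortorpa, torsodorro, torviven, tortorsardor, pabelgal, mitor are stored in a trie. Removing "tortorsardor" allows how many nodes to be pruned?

6

A node on "tortorsardor"'s path can go only if nothing else ends at it or branches off below it.
The suffix "sardor" (6 nodes) is used only by "tortorsardor"; the node for "tortor" still has the child "p", so pruning stops there.
Nodes removed: 6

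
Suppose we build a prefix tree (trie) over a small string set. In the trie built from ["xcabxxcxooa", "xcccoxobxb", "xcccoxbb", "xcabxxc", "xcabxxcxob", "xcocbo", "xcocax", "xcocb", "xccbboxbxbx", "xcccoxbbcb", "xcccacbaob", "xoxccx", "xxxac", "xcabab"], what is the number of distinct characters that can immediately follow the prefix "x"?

3

Walk "x" from the root, arriving at one node.
Characters that immediately follow "x" among the stored strings: {c, o, x}.
That node has 3 child edges.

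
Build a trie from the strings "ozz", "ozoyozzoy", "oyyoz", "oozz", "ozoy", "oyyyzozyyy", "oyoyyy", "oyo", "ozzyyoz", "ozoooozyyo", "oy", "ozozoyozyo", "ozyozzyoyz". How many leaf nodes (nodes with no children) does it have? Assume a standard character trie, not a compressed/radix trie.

9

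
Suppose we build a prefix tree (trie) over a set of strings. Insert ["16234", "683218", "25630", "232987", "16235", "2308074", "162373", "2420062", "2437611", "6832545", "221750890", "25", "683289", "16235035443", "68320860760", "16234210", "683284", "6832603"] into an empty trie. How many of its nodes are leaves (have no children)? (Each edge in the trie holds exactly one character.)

15

A leaf is a node with no children — equivalently, the end of a word that is not a proper prefix of any other stored word.
Those words: "16234210", "16235035443", "162373", "221750890", "2308074", "232987", "2420062", "2437611", "25630", "68320860760", "683218", "6832545", "6832603", "683284", "683289"
Leaf count: 15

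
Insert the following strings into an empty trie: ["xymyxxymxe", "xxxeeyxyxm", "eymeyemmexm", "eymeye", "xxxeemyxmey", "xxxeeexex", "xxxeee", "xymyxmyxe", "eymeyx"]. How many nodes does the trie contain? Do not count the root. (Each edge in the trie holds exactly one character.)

45

Insert word by word; a character creates a node only if that edge doesn't already exist:
  "xymyxxymxe" → 10 new (x, y, m, y, x, x, y, m, x, e)
  "xxxeeyxyxm" → prefix "x" already present; 9 new (x, x, e, e, y, x, y, x, m)
  "eymeyemmexm" → 11 new (e, y, m, e, y, e, m, m, e, x, m)
  "eymeye" → prefix "eymeye" already present; 0 new (none)
  "xxxeemyxmey" → prefix "xxxee" already present; 6 new (m, y, x, m, e, y)
  "xxxeeexex" → prefix "xxxee" already present; 4 new (e, x, e, x)
  "xxxeee" → prefix "xxxeee" already present; 0 new (none)
  "xymyxmyxe" → prefix "xymyx" already present; 4 new (m, y, x, e)
  "eymeyx" → prefix "eymey" already present; 1 new (x)
Total nodes = 10 + 9 + 11 + 0 + 6 + 4 + 0 + 4 + 1 = 45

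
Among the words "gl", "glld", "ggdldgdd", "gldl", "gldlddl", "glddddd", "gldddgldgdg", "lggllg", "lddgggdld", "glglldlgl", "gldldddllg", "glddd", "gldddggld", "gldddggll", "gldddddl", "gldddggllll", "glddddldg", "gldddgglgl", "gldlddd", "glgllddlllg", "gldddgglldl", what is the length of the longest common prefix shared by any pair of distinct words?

Equivalently: take the maximum, over all pairs, of their longest common prefix length.
e.g. "gldddggll" and "gldddgglldl" share the prefix "gldddggll" of length 9; no pair shares a longer one.
Longest shared-prefix length: 9

9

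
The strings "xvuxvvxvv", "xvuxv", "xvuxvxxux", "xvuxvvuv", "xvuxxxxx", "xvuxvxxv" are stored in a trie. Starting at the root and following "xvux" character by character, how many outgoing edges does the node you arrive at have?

Follow the path "xvux" to its node, then look at its outgoing edges.
Characters that immediately follow "xvux" among the stored strings: {v, x}.
That node has 2 child edges.

2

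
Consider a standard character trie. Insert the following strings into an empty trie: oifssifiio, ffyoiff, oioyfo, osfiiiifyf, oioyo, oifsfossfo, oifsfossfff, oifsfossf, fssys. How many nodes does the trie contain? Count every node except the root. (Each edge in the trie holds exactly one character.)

43

Count nodes per top-level branch (shared prefixes stored once):
  'f'-branch (ffyoiff, fssys): 11 nodes
  'o'-branch (oifsfossf, oifsfossfff, oifsfossfo, oifssifiio, oioyfo, oioyo, osfiiiifyf): 32 nodes
Sum: 43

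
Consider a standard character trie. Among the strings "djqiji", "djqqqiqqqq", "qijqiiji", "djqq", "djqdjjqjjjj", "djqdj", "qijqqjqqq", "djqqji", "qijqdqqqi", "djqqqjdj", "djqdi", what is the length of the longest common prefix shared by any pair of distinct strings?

The deepest shared node is where two words last agree before diverging.
"djqdj" and "djqdjjqjjjj" agree on "djqdj" (5 characters) before diverging; nothing deeper is shared.
Longest shared-prefix length: 5

5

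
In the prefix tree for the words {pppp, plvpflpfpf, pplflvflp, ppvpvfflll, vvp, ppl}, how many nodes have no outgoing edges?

5

Leaves are exactly the stored words that no other stored word extends.
Those words: "plvpflpfpf", "pplflvflp", "pppp", "ppvpvfflll", "vvp"
Leaf count: 5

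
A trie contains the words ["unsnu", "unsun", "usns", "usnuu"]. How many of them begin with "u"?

4

Walk to "u"; the words in its subtree are exactly those with that prefix.
Matches: "unsnu", "unsun", "usns", "usnuu"
Count: 4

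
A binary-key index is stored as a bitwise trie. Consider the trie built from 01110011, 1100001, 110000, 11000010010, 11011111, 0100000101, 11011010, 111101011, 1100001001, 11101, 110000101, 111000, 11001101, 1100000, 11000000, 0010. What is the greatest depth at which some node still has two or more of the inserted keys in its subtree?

Equivalently: take the maximum, over all pairs, of their longest common prefix length.
"1100001001" and "11000010010" agree on "1100001001" (10 characters) before diverging; nothing deeper is shared.
Longest shared-prefix length: 10

10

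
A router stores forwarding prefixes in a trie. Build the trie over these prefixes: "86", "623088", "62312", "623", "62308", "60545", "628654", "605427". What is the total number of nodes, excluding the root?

20

Count nodes per top-level branch (shared prefixes stored once):
  '6'-branch (605427, 60545, 623, 62308, 623088, 62312, 628654): 18 nodes
  '8'-branch (86): 2 nodes
Sum: 20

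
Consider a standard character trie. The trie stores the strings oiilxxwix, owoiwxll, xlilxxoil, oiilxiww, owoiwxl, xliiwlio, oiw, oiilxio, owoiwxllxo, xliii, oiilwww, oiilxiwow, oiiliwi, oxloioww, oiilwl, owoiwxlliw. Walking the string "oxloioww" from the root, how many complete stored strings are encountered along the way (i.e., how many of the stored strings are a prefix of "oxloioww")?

Check each prefix of "oxloioww" against the stored set — each match is an end-marker on the path.
Prefixes of the query that are stored words: "oxloioww"
Count: 1

1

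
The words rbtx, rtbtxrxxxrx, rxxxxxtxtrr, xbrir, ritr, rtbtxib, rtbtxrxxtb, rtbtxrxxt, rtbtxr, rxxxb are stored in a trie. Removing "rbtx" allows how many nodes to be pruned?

A node on "rbtx"'s path can go only if nothing else ends at it or branches off below it.
The suffix "btx" (3 nodes) is used only by "rbtx"; the node for "r" still has the child "t", so pruning stops there.
Nodes removed: 3

3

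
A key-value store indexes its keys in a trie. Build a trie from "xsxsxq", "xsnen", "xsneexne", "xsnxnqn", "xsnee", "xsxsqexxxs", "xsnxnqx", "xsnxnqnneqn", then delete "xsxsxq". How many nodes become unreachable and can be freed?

Walk "xsxsxq" from the leaf back toward the root, removing each node that no remaining word uses.
The suffix "xq" (2 nodes) is used only by "xsxsxq"; the node for "xsxs" still has the child "q", so pruning stops there.
Nodes removed: 2

2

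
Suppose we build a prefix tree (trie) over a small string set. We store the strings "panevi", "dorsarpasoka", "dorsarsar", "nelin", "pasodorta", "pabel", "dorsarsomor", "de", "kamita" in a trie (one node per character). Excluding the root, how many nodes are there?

Trace insertions, counting only characters that open a new branch:
  "panevi" → 6 new (p, a, n, e, v, i)
  "dorsarpasoka" → 12 new (d, o, r, s, a, r, p, a, s, o, k, a)
  "dorsarsar" → prefix "dorsar" already present; 3 new (s, a, r)
  "nelin" → 5 new (n, e, l, i, n)
  "pasodorta" → prefix "pa" already present; 7 new (s, o, d, o, r, t, a)
  "pabel" → prefix "pa" already present; 3 new (b, e, l)
  "dorsarsomor" → prefix "dorsars" already present; 4 new (o, m, o, r)
  "de" → prefix "d" already present; 1 new (e)
  "kamita" → 6 new (k, a, m, i, t, a)
Total nodes = 6 + 12 + 3 + 5 + 7 + 3 + 4 + 1 + 6 = 47

47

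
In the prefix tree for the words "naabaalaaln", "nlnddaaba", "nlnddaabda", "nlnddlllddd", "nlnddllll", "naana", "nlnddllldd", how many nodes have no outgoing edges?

A leaf is a node with no children — equivalently, the end of a word that is not a proper prefix of any other stored word.
Those words: "naabaalaaln", "naana", "nlnddaaba", "nlnddaabda", "nlnddlllddd", "nlnddllll"
Leaf count: 6

6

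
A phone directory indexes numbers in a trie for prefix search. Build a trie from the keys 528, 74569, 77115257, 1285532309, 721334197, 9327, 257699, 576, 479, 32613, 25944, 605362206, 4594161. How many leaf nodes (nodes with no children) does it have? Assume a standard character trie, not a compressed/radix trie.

13

A leaf is a node with no children — equivalently, the end of a word that is not a proper prefix of any other stored word.
Those words: "1285532309", "257699", "25944", "32613", "4594161", "479", "528", "576", "605362206", "721334197", "74569", "77115257", "9327"
Leaf count: 13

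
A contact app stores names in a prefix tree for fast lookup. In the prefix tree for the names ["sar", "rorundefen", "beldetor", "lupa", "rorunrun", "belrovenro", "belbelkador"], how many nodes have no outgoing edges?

A leaf is a node with no children — equivalently, the end of a word that is not a proper prefix of any other stored word.
Those words: "belbelkador", "beldetor", "belrovenro", "lupa", "rorundefen", "rorunrun", "sar"
Leaf count: 7

7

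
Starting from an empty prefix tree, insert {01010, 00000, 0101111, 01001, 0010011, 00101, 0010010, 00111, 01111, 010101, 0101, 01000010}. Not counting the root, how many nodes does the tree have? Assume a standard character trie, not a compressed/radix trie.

For each word, the new-node count is its length minus the longest prefix already in the trie:
  "01010" → 5 new (0, 1, 0, 1, 0)
  "00000" → prefix "0" already present; 4 new (0, 0, 0, 0)
  "0101111" → prefix "0101" already present; 3 new (1, 1, 1)
  "01001" → prefix "010" already present; 2 new (0, 1)
  "0010011" → prefix "00" already present; 5 new (1, 0, 0, 1, 1)
  "00101" → prefix "0010" already present; 1 new (1)
  "0010010" → prefix "001001" already present; 1 new (0)
  "00111" → prefix "001" already present; 2 new (1, 1)
  "01111" → prefix "01" already present; 3 new (1, 1, 1)
  "010101" → prefix "01010" already present; 1 new (1)
  "0101" → prefix "0101" already present; 0 new (none)
  "01000010" → prefix "0100" already present; 4 new (0, 0, 1, 0)
Total nodes = 5 + 4 + 3 + 2 + 5 + 1 + 1 + 2 + 3 + 1 + 0 + 4 = 31

31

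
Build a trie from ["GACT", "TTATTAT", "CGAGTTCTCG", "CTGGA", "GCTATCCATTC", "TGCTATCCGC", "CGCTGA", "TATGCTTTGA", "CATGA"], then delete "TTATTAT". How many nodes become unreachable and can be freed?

Walk "TTATTAT" from the leaf back toward the root, removing each node that no remaining word uses.
The suffix "TATTAT" (6 nodes) is used only by "TTATTAT"; the node for "T" still has the child "G", so pruning stops there.
Nodes removed: 6

6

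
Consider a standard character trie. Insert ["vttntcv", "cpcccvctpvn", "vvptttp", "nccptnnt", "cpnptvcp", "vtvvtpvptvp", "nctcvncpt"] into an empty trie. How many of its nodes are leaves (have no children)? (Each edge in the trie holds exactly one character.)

7

A leaf is a node with no children — equivalently, the end of a word that is not a proper prefix of any other stored word.
Those words: "cpcccvctpvn", "cpnptvcp", "nccptnnt", "nctcvncpt", "vttntcv", "vtvvtpvptvp", "vvptttp"
Leaf count: 7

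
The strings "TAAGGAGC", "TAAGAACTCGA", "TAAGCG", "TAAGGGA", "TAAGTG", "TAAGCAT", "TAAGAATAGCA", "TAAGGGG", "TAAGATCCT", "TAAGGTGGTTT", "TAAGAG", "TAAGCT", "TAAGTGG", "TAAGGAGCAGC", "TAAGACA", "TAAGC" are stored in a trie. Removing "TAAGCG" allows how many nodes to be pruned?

1

After clearing the end-marker at "TAAGCG", prune upward until reaching a node still needed by another word.
The suffix "G" (1 node) is used only by "TAAGCG"; the node for "TAAGC" still has the child "A", so pruning stops there.
Nodes removed: 1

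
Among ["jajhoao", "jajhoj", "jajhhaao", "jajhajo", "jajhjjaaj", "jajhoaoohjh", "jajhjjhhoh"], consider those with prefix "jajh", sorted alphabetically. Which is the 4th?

jajhjjhhoh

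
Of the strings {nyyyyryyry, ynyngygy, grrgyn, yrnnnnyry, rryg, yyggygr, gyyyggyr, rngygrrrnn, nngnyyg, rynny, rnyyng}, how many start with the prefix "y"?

3

Filter for entries beginning with "y":
Words under "y": ynyngygy, yrnnnnyry, yyggygr
Count: 3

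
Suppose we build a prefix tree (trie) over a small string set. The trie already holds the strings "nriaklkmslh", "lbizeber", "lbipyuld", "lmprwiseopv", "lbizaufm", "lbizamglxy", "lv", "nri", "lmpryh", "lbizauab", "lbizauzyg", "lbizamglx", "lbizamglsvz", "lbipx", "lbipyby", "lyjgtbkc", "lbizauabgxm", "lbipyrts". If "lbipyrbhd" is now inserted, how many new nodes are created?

3

"lbipyr" is already a path in the trie; the remaining "bhd" must be added.
Each of the 3 remaining characters creates one node.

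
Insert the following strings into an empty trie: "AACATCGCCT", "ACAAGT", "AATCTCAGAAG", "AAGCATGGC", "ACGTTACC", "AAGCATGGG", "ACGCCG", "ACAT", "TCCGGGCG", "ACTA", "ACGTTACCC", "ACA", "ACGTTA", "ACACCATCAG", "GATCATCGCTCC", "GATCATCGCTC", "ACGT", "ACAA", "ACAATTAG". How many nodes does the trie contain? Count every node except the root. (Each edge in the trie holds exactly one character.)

76

For each word, the new-node count is its length minus the longest prefix already in the trie:
  "AACATCGCCT" → 10 new (A, A, C, A, T, C, G, C, C, T)
  "ACAAGT" → prefix "A" already present; 5 new (C, A, A, G, T)
  "AATCTCAGAAG" → prefix "AA" already present; 9 new (T, C, T, C, A, G, A, A, G)
  "AAGCATGGC" → prefix "AA" already present; 7 new (G, C, A, T, G, G, C)
  "ACGTTACC" → prefix "AC" already present; 6 new (G, T, T, A, C, C)
  "AAGCATGGG" → prefix "AAGCATGG" already present; 1 new (G)
  "ACGCCG" → prefix "ACG" already present; 3 new (C, C, G)
  "ACAT" → prefix "ACA" already present; 1 new (T)
  "TCCGGGCG" → 8 new (T, C, C, G, G, G, C, G)
  "ACTA" → prefix "AC" already present; 2 new (T, A)
  "ACGTTACCC" → prefix "ACGTTACC" already present; 1 new (C)
  "ACA" → prefix "ACA" already present; 0 new (none)
  "ACGTTA" → prefix "ACGTTA" already present; 0 new (none)
  "ACACCATCAG" → prefix "ACA" already present; 7 new (C, C, A, T, C, A, G)
  "GATCATCGCTCC" → 12 new (G, A, T, C, A, T, C, G, C, T, C, C)
  "GATCATCGCTC" → prefix "GATCATCGCTC" already present; 0 new (none)
  "ACGT" → prefix "ACGT" already present; 0 new (none)
  "ACAA" → prefix "ACAA" already present; 0 new (none)
  "ACAATTAG" → prefix "ACAA" already present; 4 new (T, T, A, G)
Total nodes = 10 + 5 + 9 + 7 + 6 + 1 + 3 + 1 + 8 + 2 + 1 + 0 + 0 + 7 + 12 + 0 + 0 + 0 + 4 = 76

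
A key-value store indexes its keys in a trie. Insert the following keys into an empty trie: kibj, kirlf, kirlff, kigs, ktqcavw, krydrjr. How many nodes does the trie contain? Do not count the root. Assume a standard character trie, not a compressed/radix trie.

22

For each word, the new-node count is its length minus the longest prefix already in the trie:
  "kibj" → 4 new (k, i, b, j)
  "kirlf" → prefix "ki" already present; 3 new (r, l, f)
  "kirlff" → prefix "kirlf" already present; 1 new (f)
  "kigs" → prefix "ki" already present; 2 new (g, s)
  "ktqcavw" → prefix "k" already present; 6 new (t, q, c, a, v, w)
  "krydrjr" → prefix "k" already present; 6 new (r, y, d, r, j, r)
Total nodes = 4 + 3 + 1 + 2 + 6 + 6 = 22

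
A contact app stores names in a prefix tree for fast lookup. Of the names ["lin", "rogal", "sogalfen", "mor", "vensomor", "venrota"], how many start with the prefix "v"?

2

Traverse to the node for "v", then collect every word in that subtree.
Words under "v": venrota, vensomor
Count: 2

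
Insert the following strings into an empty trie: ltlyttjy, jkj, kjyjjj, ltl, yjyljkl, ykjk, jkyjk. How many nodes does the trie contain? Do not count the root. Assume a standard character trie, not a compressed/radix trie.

Trie structure (* marks end of a word):
(root)
├─ j
│  └─ k
│     ├─ j *
│     └─ y
│        └─ j
│           └─ k *
├─ k
│  └─ j
│     └─ y
│        └─ j
│           └─ j
│              └─ j *
├─ l
│  └─ t
│     └─ l *
│        └─ y
│           └─ t
│              └─ t
│                 └─ j
│                    └─ y *
└─ y
   ├─ j
   │  └─ y
   │     └─ l
   │        └─ j
   │           └─ k
   │              └─ l *
   └─ k
      └─ j
         └─ k *
Counting every labelled node above: 30.

30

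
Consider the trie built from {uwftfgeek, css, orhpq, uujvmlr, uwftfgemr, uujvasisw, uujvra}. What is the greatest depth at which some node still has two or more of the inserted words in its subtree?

7

Equivalently: take the maximum, over all pairs, of their longest common prefix length.
e.g. "uwftfgeek" and "uwftfgemr" share the prefix "uwftfge" of length 7; no pair shares a longer one.
Longest shared-prefix length: 7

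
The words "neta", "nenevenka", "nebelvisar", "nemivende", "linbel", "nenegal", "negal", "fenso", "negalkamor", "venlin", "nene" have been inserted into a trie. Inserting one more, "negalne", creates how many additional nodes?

2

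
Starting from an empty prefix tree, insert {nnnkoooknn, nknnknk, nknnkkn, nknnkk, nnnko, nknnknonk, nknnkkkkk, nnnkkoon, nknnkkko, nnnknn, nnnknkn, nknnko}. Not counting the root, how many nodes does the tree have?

Trace insertions, counting only characters that open a new branch:
  "nnnkoooknn" → 10 new (n, n, n, k, o, o, o, k, n, n)
  "nknnknk" → prefix "n" already present; 6 new (k, n, n, k, n, k)
  "nknnkkn" → prefix "nknnk" already present; 2 new (k, n)
  "nknnkk" → prefix "nknnkk" already present; 0 new (none)
  "nnnko" → prefix "nnnko" already present; 0 new (none)
  "nknnknonk" → prefix "nknnkn" already present; 3 new (o, n, k)
  "nknnkkkkk" → prefix "nknnkk" already present; 3 new (k, k, k)
  "nnnkkoon" → prefix "nnnk" already present; 4 new (k, o, o, n)
  "nknnkkko" → prefix "nknnkkk" already present; 1 new (o)
  "nnnknn" → prefix "nnnk" already present; 2 new (n, n)
  "nnnknkn" → prefix "nnnkn" already present; 2 new (k, n)
  "nknnko" → prefix "nknnk" already present; 1 new (o)
Total nodes = 10 + 6 + 2 + 0 + 0 + 3 + 3 + 4 + 1 + 2 + 2 + 1 = 34

34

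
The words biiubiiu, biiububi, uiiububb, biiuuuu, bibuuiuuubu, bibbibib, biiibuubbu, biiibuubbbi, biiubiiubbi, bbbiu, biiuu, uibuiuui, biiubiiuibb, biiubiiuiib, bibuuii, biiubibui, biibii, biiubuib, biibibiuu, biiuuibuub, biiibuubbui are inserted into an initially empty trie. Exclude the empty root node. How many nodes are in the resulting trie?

82

Count nodes per top-level branch (shared prefixes stored once):
  'b'-branch (bbbiu, bibbibib, bibuuii, bibuuiuuubu, biibibiuu, biibii, biiibuubbbi, biiibuubbu, biiibuubbui, biiubibui, biiubiiu, biiubiiubbi, biiubiiuibb, biiubiiuiib, biiububi, biiubuib, biiuu, biiuuibuub, biiuuuu): 68 nodes
  'u'-branch (uibuiuui, uiiububb): 14 nodes
Sum: 82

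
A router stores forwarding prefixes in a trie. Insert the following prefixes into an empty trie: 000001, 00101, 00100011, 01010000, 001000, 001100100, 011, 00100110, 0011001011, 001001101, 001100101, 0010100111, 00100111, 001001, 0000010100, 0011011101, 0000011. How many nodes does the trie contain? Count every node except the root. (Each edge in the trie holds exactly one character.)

Count nodes per top-level branch (shared prefixes stored once):
  '0'-branch (000001, 0000010100, 0000011, 001000, 00100011, 001001, 00100110, 001001101, 00100111, 00101, 0010100111, 001100100, 001100101, 0011001011, 0011011101, 01010000, 011): 49 nodes
Sum: 49

49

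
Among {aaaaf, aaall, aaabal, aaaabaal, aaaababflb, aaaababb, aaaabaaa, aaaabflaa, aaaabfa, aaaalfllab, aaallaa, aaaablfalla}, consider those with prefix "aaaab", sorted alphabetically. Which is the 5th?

Filter for "aaaab…" and sort: "aaaabaaa", "aaaabaal", "aaaababb", "aaaababflb", "aaaabfa", "aaaabflaa", "aaaablfalla"
Position 5: aaaabfa

aaaabfa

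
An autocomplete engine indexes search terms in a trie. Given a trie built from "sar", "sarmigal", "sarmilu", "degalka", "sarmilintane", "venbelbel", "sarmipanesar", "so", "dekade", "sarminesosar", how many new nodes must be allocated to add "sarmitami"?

The longest prefix of "sarmitami" already in the trie is "sarmi" (length 5).
Each of the 4 remaining characters creates one node.

4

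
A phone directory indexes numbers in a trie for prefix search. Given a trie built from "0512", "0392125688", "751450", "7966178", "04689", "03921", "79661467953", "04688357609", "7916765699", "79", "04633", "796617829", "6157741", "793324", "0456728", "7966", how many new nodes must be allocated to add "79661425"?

The longest prefix of "79661425" already in the trie is "796614" (length 6).
Each of the 2 remaining characters creates one node.

2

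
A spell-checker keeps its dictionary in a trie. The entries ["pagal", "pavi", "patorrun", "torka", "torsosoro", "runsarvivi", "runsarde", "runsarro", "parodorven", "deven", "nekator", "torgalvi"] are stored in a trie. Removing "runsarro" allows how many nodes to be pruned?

2

A node on "runsarro"'s path can go only if nothing else ends at it or branches off below it.
The suffix "ro" (2 nodes) is used only by "runsarro"; the node for "runsar" still has the child "v", so pruning stops there.
Nodes removed: 2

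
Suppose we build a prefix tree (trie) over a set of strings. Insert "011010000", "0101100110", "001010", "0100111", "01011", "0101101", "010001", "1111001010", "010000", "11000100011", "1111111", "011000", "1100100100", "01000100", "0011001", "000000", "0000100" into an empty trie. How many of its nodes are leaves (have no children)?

15

A leaf is a node with no children — equivalently, the end of a word that is not a proper prefix of any other stored word.
Those words: "000000", "0000100", "001010", "0011001", "010000", "01000100", "0100111", "0101100110", "0101101", "011000", "011010000", "11000100011", "1100100100", "1111001010", "1111111"
Leaf count: 15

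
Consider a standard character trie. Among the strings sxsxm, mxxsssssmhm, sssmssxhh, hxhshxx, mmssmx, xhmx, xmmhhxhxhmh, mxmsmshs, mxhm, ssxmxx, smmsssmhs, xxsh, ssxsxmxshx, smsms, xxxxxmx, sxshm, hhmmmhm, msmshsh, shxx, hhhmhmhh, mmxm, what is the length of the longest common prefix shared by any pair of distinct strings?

3

Look for the deepest trie node that still has at least two words in its subtree.
e.g. "ssxmxx" and "ssxsxmxshx" share the prefix "ssx" of length 3; no pair shares a longer one.
Longest shared-prefix length: 3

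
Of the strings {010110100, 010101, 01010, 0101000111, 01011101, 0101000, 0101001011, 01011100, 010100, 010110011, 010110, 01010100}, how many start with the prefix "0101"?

12

Walk to "0101"; the words in its subtree are exactly those with that prefix.
Words under "0101": 01010, 010100, 0101000, 0101000111, 0101001011, 010101, 01010100, 010110, 010110011, 010110100, 01011100, 01011101
Count: 12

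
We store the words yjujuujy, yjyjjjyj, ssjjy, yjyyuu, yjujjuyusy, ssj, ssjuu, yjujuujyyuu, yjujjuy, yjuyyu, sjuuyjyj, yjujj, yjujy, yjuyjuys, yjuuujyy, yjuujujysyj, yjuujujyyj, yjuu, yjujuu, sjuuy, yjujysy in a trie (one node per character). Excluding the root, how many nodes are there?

64

Trace insertions, counting only characters that open a new branch:
  "yjujuujy" → 8 new (y, j, u, j, u, u, j, y)
  "yjyjjjyj" → prefix "yj" already present; 6 new (y, j, j, j, y, j)
  "ssjjy" → 5 new (s, s, j, j, y)
  "yjyyuu" → prefix "yjy" already present; 3 new (y, u, u)
  "yjujjuyusy" → prefix "yjuj" already present; 6 new (j, u, y, u, s, y)
  "ssj" → prefix "ssj" already present; 0 new (none)
  "ssjuu" → prefix "ssj" already present; 2 new (u, u)
  "yjujuujyyuu" → prefix "yjujuujy" already present; 3 new (y, u, u)
  "yjujjuy" → prefix "yjujjuy" already present; 0 new (none)
  "yjuyyu" → prefix "yju" already present; 3 new (y, y, u)
  "sjuuyjyj" → prefix "s" already present; 7 new (j, u, u, y, j, y, j)
  "yjujj" → prefix "yjujj" already present; 0 new (none)
  "yjujy" → prefix "yjuj" already present; 1 new (y)
  "yjuyjuys" → prefix "yjuy" already present; 4 new (j, u, y, s)
  "yjuuujyy" → prefix "yju" already present; 5 new (u, u, j, y, y)
  "yjuujujysyj" → prefix "yjuu" already present; 7 new (j, u, j, y, s, y, j)
  "yjuujujyyj" → prefix "yjuujujy" already present; 2 new (y, j)
  "yjuu" → prefix "yjuu" already present; 0 new (none)
  "yjujuu" → prefix "yjujuu" already present; 0 new (none)
  "sjuuy" → prefix "sjuuy" already present; 0 new (none)
  "yjujysy" → prefix "yjujy" already present; 2 new (s, y)
Total nodes = 8 + 6 + 5 + 3 + 6 + 0 + 2 + 3 + 0 + 3 + 7 + 0 + 1 + 4 + 5 + 7 + 2 + 0 + 0 + 0 + 2 = 64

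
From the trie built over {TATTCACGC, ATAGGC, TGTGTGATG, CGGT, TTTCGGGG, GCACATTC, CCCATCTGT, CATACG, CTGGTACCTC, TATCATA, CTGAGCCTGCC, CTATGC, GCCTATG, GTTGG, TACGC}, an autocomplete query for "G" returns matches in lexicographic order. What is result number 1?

GCACATTC

DFS of the "G" subtree visits, in order: "GCACATTC", "GCCTATG", "GTTGG"
The 1st is GCACATTC.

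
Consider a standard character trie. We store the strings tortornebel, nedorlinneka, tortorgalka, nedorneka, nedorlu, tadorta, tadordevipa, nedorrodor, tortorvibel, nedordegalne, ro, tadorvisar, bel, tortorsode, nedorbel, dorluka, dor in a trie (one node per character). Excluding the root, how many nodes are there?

86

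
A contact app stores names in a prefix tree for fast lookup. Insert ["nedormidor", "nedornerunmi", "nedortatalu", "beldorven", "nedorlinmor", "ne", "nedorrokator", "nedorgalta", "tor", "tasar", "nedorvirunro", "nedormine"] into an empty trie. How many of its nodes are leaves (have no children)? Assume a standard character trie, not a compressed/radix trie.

11

A leaf is a node with no children — equivalently, the end of a word that is not a proper prefix of any other stored word.
Those words: "beldorven", "nedorgalta", "nedorlinmor", "nedormidor", "nedormine", "nedornerunmi", "nedorrokator", "nedortatalu", "nedorvirunro", "tasar", "tor"
Leaf count: 11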